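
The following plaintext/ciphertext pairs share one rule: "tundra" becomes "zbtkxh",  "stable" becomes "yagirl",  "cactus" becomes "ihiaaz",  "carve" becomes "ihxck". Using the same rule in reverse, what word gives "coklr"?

wheel

A repeating key of period 2 is used — shifts +6, +7 over and over.
Undoing it on coklr: c−6=w, o−7=h, k−6=e, l−7=e, r−6=l.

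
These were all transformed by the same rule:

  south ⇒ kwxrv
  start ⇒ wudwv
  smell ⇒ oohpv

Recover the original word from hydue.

brave

The output letters match the input read backwards, each shifted +3: south reversed is htuos. The word is reversed, then every letter is shifted forward by 3.
Reversing it on hydue: shift back: h−3=e, y−3=v, d−3=a, u−3=r, e−3=b → evarb; then reverse → brave.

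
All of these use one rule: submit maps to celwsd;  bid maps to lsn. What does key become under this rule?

Compare letters: s→c is +10, u→e is +10, b→l is +10 — a constant shift. This is a Caesar cipher with shift 10.
For key: k+10=u, e+10=o, y+10=i.

uoi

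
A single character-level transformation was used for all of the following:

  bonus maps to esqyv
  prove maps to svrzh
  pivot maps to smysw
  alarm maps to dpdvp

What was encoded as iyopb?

fully

Shifts by position in bonus: pos 0: b→e (+3), pos 1: o→s (+4), pos 2: n→q (+3), pos 3: u→y (+4) — repeating every 2. A repeating key of period 2 is used — shifts +3, +4 over and over.
Undoing it on iyopb: i−3=f, y−4=u, o−3=l, p−4=l, b−3=y.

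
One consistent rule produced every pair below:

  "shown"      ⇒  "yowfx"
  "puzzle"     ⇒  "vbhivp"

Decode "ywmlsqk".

specify

Each letter shifts forward by (position + 6), i.e. 6, 7, 8, … — the shift grows by one for each successive letter.
Decoding ywmlsqk: y−6=s, w−7=p, m−8=e, l−9=c, s−10=i, q−11=f, k−12=y.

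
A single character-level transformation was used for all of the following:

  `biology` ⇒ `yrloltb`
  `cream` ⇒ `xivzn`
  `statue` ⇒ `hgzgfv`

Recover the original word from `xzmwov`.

Each pair mirrors across the alphabet (b↔y, i↔r, o↔l): positions sum to 25. Letters are reflected about the middle of the alphabet (position → 25−position): Atbash.
Reversing it on xzmwov: x↔c, z↔a, m↔n, w↔d, o↔l, v↔e.

candle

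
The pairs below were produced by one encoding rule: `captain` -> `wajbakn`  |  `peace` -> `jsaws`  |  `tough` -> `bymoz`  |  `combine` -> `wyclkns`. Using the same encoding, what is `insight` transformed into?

c(2)→w(22) and a(0)→a(0) fit y≡11x+0 (mod 26); the inverse of 11 mod 26 is 19. This is an affine cipher: with a=0,…,z=25, each position x becomes (11x+0) mod 26.
For insight: i(8)→11·8+0≡10=k; n(13)→11·13+0≡13=n; s(18)→11·18+0≡16=q; i(8)→11·8+0≡10=k; g(6)→11·6+0≡14=o; h(7)→11·7+0≡25=z; t(19)→11·19+0≡1=b (all mod 26).

knqkozb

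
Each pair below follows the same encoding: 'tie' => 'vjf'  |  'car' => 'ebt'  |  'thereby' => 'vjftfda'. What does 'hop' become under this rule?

jpr

The shift depends on letter class: consonant t→v is +2, but vowel i→j is +1. Two shifts are in play — +1 for a/e/i/o/u, +2 for every other letter.
For hop: h(cons)+2=j, o(vowel)+1=p, p(cons)+2=r.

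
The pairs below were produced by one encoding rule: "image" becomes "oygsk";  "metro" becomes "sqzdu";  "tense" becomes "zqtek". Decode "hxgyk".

Shifts by position in image: pos 0: i→o (+6), pos 1: m→y (+12), pos 2: a→g (+6), pos 3: g→s (+12) — repeating every 2. The shifts repeat in a cycle of length 2: positions 0,1,… shift by +6, +12, then the pattern repeats.
Decoding hxgyk: h−6=b, x−12=l, g−6=a, y−12=m, k−6=e.

blame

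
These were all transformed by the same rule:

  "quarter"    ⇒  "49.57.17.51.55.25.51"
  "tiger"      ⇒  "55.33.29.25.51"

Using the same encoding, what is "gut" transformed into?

29.57.55

q(#17)→49 and u(#21)→57: differences scale by 2, so n = 2·pos + 15. The formula is n = 2×(alphabet index, a=1) + 15.
Applying it to gut: g=7→29, u=21→57, t=20→55.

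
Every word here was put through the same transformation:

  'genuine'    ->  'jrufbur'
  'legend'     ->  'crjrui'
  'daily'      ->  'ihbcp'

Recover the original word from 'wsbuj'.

thing

Each letter's alphabet position (a=0..z=25) is mapped through 9·x+7 mod 26 — an affine cipher.
Reversing it on wsbuj: w(22)→3·(22−7)≡19=t; s(18)→3·(18−7)≡7=h; b(1)→3·(1−7)≡8=i; u(20)→3·(20−7)≡13=n; j(9)→3·(9−7)≡6=g (all mod 26).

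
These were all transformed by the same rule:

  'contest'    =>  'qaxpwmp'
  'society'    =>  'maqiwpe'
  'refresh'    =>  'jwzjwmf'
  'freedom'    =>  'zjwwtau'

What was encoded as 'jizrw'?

rifle

c(2)→q(16) and o(14)→a(0) fit y≡3x+10 (mod 26); the inverse of 3 mod 26 is 9. Treating letters as 0–25, the rule is x ↦ 3x + 10 (mod 26).
Decoding jizrw: j(9)→9·(9−10)≡17=r; i(8)→9·(8−10)≡8=i; z(25)→9·(25−10)≡5=f; r(17)→9·(17−10)≡11=l; w(22)→9·(22−10)≡4=e (all mod 26).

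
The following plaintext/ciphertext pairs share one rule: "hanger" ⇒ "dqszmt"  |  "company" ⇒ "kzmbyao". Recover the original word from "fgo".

cut

Read the word backwards and shift each letter +12.
Reversing it on fgo: shift back: f−12=t, g−12=u, o−12=c → tuc; then reverse → cut.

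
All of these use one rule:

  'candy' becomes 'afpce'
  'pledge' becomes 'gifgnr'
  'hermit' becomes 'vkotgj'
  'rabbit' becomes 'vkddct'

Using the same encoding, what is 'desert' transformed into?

vtgugf

The output letters match the input read backwards, each shifted +2: candy reversed is ydnac. Two steps: reverse the string, then apply a Caesar shift of +2.
For desert: reverse → tresed; then shift: t+2=v, r+2=t, e+2=g, s+2=u, e+2=g, d+2=f.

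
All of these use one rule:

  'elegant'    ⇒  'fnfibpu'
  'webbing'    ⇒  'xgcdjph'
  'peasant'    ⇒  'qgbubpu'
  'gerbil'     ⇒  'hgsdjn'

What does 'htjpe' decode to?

grind

Shifts by position in elegant: pos 0: e→f (+1), pos 1: l→n (+2), pos 2: e→f (+1), pos 3: g→i (+2) — repeating every 2. A repeating key of period 2 is used — shifts +1, +2 over and over.
Undoing it on htjpe: h−1=g, t−2=r, j−1=i, p−2=n, e−1=d.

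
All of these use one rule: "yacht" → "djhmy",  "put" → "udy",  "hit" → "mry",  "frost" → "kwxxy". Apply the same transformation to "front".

The rule splits by letter class: vowels +9, consonants +5.
Applying it to front: f(cons)+5=k, r(cons)+5=w, o(vowel)+9=x, n(cons)+5=s, t(cons)+5=y.

kwxsy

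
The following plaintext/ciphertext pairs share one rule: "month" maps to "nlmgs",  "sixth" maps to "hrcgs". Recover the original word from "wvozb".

Each pair mirrors across the alphabet (m↔n, o↔l, n↔m): positions sum to 25. This is the alphabet-reversal cipher (Atbash): a becomes z, b becomes y, etc.
Decoding wvozb: w↔d, v↔e, o↔l, z↔a, b↔y.

delay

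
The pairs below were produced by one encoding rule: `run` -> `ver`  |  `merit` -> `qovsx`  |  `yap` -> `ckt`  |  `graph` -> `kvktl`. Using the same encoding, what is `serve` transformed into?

The shift depends on letter class: consonant r→v is +4, but vowel u→e is +10. The rule splits by letter class: vowels +10, consonants +4.
For serve: s(cons)+4=w, e(vowel)+10=o, r(cons)+4=v, v(cons)+4=z, e(vowel)+10=o.

wovzo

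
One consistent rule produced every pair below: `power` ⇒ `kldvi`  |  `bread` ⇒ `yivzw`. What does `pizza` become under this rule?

Each pair mirrors across the alphabet (p↔k, o↔l, w↔d): positions sum to 25. This is the alphabet-reversal cipher (Atbash): a becomes z, b becomes y, etc.
For pizza: p↔k, i↔r, z↔a, z↔a, a↔z.

kraaz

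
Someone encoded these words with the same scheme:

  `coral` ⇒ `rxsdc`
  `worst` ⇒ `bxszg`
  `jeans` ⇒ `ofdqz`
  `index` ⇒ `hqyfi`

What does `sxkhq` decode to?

c(2)→r(17) and o(14)→x(23) fit y≡7x+3 (mod 26); the inverse of 7 mod 26 is 15. Each letter's alphabet position (a=0..z=25) is mapped through 7·x+3 mod 26 — an affine cipher.
Decoding sxkhq: s(18)→15·(18−3)≡17=r; x(23)→15·(23−3)≡14=o; k(10)→15·(10−3)≡1=b; h(7)→15·(7−3)≡8=i; q(16)→15·(16−3)≡13=n (all mod 26).

robin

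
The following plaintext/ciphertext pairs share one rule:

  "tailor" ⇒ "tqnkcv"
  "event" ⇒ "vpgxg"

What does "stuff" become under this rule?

hhwvu

The output letters match the input read backwards, each shifted +2: tailor reversed is roliat. Two steps: reverse the string, then apply a Caesar shift of +2.
On stuff: reverse → ffuts; then shift: f+2=h, f+2=h, u+2=w, t+2=v, s+2=u.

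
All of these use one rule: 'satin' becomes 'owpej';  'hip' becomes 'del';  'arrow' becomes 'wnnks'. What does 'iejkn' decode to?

minor

Compare letters: s→o is +22, a→w is +22, t→p is +22 — a constant shift. Every letter moves 22 places later in the alphabet, wrapping around z→a.
Reversing it on iejkn: i−22=m, e−22=i, j−22=n, k−22=o, n−22=r.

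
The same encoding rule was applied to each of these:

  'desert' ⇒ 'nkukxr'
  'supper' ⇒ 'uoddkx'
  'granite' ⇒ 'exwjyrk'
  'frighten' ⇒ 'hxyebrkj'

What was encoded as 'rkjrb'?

tenth

Each letter's alphabet position (a=0..z=25) is mapped through 23·x+22 mod 26 — an affine cipher.
Reversing it on rkjrb: r(17)→17·(17−22)≡19=t; k(10)→17·(10−22)≡4=e; j(9)→17·(9−22)≡13=n; r(17)→17·(17−22)≡19=t; b(1)→17·(1−22)≡7=h (all mod 26).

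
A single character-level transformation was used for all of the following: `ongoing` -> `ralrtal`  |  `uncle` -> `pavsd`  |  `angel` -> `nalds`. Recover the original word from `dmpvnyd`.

Each letter's alphabet position (a=0..z=25) is mapped through 17·x+13 mod 26 — an affine cipher.
Undoing it on dmpvnyd: d(3)→23·(3−13)≡4=e; m(12)→23·(12−13)≡3=d; p(15)→23·(15−13)≡20=u; v(21)→23·(21−13)≡2=c; n(13)→23·(13−13)≡0=a; y(24)→23·(24−13)≡19=t; d(3)→23·(3−13)≡4=e (all mod 26).

educate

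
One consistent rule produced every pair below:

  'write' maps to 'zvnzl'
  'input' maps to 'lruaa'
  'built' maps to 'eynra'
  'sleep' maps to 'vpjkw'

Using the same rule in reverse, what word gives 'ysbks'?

vowel

In write: w→z is +3, r→v is +4, i→n is +5, t→z is +6 — the shift increases by 1 each position. Each letter shifts forward by (position + 3), i.e. 3, 4, 5, … — the shift grows by one for each successive letter.
Reversing it on ysbks: y−3=v, s−4=o, b−5=w, k−6=e, s−7=l.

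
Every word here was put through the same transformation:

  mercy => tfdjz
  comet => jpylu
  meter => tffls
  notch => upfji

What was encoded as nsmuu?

grant

It's a Vigenère-style cipher with numeric key [7,1,12]: position i shifts by key[i mod 3].
Undoing it on nsmuu: n−7=g, s−1=r, m−12=a, u−7=n, u−1=t.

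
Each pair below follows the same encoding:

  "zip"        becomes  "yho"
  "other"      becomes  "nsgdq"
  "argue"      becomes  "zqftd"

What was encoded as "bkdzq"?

clear

Each letter is shifted forward by 25 in the alphabet (a Caesar shift of +25).
Decoding bkdzq: b−25=c, k−25=l, d−25=e, z−25=a, q−25=r.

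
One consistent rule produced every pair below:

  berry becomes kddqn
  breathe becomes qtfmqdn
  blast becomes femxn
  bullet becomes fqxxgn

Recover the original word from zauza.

Two steps: reverse the string, then apply a Caesar shift of +12.
Undoing it on zauza: shift back: z−12=n, a−12=o, u−12=i, z−12=n, a−12=o → noino; then reverse → onion.

onion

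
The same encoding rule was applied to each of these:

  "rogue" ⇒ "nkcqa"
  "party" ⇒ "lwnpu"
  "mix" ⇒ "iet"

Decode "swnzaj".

warden

Compare letters: r→n is +22, o→k is +22, g→c is +22 — a constant shift. Every letter moves 22 places later in the alphabet, wrapping around z→a.
Reversing it on swnzaj: s−22=w, w−22=a, n−22=r, z−22=d, a−22=e, j−22=n.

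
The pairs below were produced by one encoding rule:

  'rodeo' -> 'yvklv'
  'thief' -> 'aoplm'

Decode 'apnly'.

Compare letters: r→y is +7, o→v is +7, d→k is +7 — a constant shift. This is a Caesar cipher with shift 7.
Decoding apnly: a−7=t, p−7=i, n−7=g, l−7=e, y−7=r.

tiger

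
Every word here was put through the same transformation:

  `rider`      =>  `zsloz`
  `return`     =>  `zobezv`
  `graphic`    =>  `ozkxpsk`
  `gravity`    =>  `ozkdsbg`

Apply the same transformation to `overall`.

The shift depends on letter class: consonant r→z is +8, but vowel i→s is +10. The rule splits by letter class: vowels +10, consonants +8.
For overall: o(vowel)+10=y, v(cons)+8=d, e(vowel)+10=o, r(cons)+8=z, a(vowel)+10=k, l(cons)+8=t, l(cons)+8=t.

ydozktt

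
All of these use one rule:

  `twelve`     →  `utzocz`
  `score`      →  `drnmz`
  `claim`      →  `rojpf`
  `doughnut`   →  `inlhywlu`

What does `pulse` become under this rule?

elodz

t(19)→u(20) and w(22)→t(19) fit y≡17x+9 (mod 26); the inverse of 17 mod 26 is 23. This is an affine cipher: with a=0,…,z=25, each position x becomes (17x+9) mod 26.
Applying it to pulse: p(15)→17·15+9≡4=e; u(20)→17·20+9≡11=l; l(11)→17·11+9≡14=o; s(18)→17·18+9≡3=d; e(4)→17·4+9≡25=z (all mod 26).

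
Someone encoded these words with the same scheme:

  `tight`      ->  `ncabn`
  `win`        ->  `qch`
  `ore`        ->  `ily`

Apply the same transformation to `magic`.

Compare letters: t→n is +20, i→c is +20, g→a is +20 — a constant shift. Every letter moves 20 places later in the alphabet, wrapping around z→a.
For magic: m+20=g, a+20=u, g+20=a, i+20=c, c+20=w.

guacw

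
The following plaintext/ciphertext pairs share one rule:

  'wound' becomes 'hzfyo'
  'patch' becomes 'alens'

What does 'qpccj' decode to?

ferry

Each letter is shifted forward by 11 in the alphabet (a Caesar shift of +11).
Undoing it on qpccj: q−11=f, p−11=e, c−11=r, c−11=r, j−11=y.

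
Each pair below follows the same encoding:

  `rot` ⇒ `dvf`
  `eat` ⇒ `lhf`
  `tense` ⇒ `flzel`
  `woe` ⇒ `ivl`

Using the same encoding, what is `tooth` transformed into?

The shift depends on letter class: consonant r→d is +12, but vowel o→v is +7. Two shifts are in play — +7 for a/e/i/o/u, +12 for every other letter.
For tooth: t(cons)+12=f, o(vowel)+7=v, o(vowel)+7=v, t(cons)+12=f, h(cons)+12=t.

fvvft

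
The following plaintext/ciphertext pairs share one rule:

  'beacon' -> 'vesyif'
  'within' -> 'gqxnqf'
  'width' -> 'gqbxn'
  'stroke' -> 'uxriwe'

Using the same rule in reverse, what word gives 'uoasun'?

squash

Each letter's alphabet position (a=0..z=25) is mapped through 3·x+18 mod 26 — an affine cipher.
Undoing it on uoasun: u(20)→9·(20−18)≡18=s; o(14)→9·(14−18)≡16=q; a(0)→9·(0−18)≡20=u; s(18)→9·(18−18)≡0=a; u(20)→9·(20−18)≡18=s; n(13)→9·(13−18)≡7=h (all mod 26).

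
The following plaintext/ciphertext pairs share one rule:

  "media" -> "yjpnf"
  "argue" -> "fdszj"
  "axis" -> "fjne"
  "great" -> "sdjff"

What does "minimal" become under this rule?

The shift depends on letter class: consonant m→y is +12, but vowel e→j is +5. Vowels shift forward by 5 and consonants shift forward by 12.
For minimal: m(cons)+12=y, i(vowel)+5=n, n(cons)+12=z, i(vowel)+5=n, m(cons)+12=y, a(vowel)+5=f, l(cons)+12=x.

ynznyfx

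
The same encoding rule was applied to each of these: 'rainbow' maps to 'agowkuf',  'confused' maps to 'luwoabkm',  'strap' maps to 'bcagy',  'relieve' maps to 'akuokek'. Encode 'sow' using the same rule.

Two shifts are in play — +6 for a/e/i/o/u, +9 for every other letter.
On sow: s(cons)+9=b, o(vowel)+6=u, w(cons)+9=f.

buf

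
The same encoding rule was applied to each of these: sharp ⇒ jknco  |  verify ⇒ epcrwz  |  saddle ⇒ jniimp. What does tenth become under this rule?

This is an affine cipher: with a=0,…,z=25, each position x becomes (7x+13) mod 26.
Applying it to tenth: t(19)→7·19+13≡16=q; e(4)→7·4+13≡15=p; n(13)→7·13+13≡0=a; t(19)→7·19+13≡16=q; h(7)→7·7+13≡10=k (all mod 26).

qpaqk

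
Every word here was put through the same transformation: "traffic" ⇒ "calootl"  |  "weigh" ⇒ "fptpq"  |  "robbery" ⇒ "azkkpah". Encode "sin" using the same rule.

Two shifts are in play — +11 for a/e/i/o/u, +9 for every other letter.
Applying it to sin: s(cons)+9=b, i(vowel)+11=t, n(cons)+9=w.

btw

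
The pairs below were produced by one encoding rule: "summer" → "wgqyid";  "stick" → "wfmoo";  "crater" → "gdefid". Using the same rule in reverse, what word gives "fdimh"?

bread

Shifts by position in summer: pos 0: s→w (+4), pos 1: u→g (+12), pos 2: m→q (+4), pos 3: m→y (+12) — repeating every 2. It's a Vigenère-style cipher with numeric key [4,12]: position i shifts by key[i mod 2].
Reversing it on fdimh: f−4=b, d−12=r, i−4=e, m−12=a, h−4=d.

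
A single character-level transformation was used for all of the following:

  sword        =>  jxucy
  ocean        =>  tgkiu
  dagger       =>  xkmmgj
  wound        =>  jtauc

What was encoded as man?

hug

The output letters match the input read backwards, each shifted +6: sword reversed is drows. Two steps: reverse the string, then apply a Caesar shift of +6.
Reversing it on man: shift back: m−6=g, a−6=u, n−6=h → guh; then reverse → hug.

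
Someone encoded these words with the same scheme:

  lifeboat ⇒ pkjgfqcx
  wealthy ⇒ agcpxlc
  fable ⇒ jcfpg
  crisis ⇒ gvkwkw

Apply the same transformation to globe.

The shift depends on letter class: consonant l→p is +4, but vowel i→k is +2. The rule splits by letter class: vowels +2, consonants +4.
Applying it to globe: g(cons)+4=k, l(cons)+4=p, o(vowel)+2=q, b(cons)+4=f, e(vowel)+2=g.

kpqfg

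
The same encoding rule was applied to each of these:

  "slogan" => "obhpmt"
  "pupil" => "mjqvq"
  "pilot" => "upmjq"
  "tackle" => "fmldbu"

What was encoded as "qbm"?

The output letters match the input read backwards, each shifted +1: slogan reversed is nagols. The word is reversed, then every letter is shifted forward by 1.
Reversing it on qbm: shift back: q−1=p, b−1=a, m−1=l → pal; then reverse → lap.

lap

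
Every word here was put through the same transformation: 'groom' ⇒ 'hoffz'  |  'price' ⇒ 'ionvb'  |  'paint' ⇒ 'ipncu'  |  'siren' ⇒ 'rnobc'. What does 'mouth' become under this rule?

zfxuk

g(6)→h(7) and r(17)→o(14) fit y≡3x+15 (mod 26); the inverse of 3 mod 26 is 9. This is an affine cipher: with a=0,…,z=25, each position x becomes (3x+15) mod 26.
For mouth: m(12)→3·12+15≡25=z; o(14)→3·14+15≡5=f; u(20)→3·20+15≡23=x; t(19)→3·19+15≡20=u; h(7)→3·7+15≡10=k (all mod 26).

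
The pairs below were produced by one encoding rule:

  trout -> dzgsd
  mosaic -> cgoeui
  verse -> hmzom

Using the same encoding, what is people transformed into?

vmgvnm

t(19)→d(3) and r(17)→z(25) fit y≡15x+4 (mod 26); the inverse of 15 mod 26 is 7. This is an affine cipher: with a=0,…,z=25, each position x becomes (15x+4) mod 26.
For people: p(15)→15·15+4≡21=v; e(4)→15·4+4≡12=m; o(14)→15·14+4≡6=g; p(15)→15·15+4≡21=v; l(11)→15·11+4≡13=n; e(4)→15·4+4≡12=m (all mod 26).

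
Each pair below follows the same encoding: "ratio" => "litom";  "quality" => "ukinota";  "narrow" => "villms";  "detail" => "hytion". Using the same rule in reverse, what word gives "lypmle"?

reform

r(17)→l(11) and a(0)→i(8) fit y≡17x+8 (mod 26); the inverse of 17 mod 26 is 23. Treating letters as 0–25, the rule is x ↦ 17x + 8 (mod 26).
Reversing it on lypmle: l(11)→23·(11−8)≡17=r; y(24)→23·(24−8)≡4=e; p(15)→23·(15−8)≡5=f; m(12)→23·(12−8)≡14=o; l(11)→23·(11−8)≡17=r; e(4)→23·(4−8)≡12=m (all mod 26).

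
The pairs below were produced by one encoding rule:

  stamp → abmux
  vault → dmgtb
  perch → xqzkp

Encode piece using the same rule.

The shift depends on letter class: consonant s→a is +8, but vowel a→m is +12. The rule splits by letter class: vowels +12, consonants +8.
On piece: p(cons)+8=x, i(vowel)+12=u, e(vowel)+12=q, c(cons)+8=k, e(vowel)+12=q.

xuqkq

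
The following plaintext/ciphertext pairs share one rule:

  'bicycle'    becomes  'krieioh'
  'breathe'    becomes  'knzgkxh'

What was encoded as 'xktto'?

The output letters match the input read backwards, each shifted +6: bicycle reversed is elcycib. The word is reversed, then every letter is shifted forward by 6.
Undoing it on xktto: shift back: x−6=r, k−6=e, t−6=n, t−6=n, o−6=i → renni; then reverse → inner.

inner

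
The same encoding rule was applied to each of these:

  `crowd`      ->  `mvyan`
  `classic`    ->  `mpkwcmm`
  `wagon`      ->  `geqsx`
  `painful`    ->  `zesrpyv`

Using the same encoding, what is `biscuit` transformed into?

Shifts by position in crowd: pos 0: c→m (+10), pos 1: r→v (+4), pos 2: o→y (+10), pos 3: w→a (+4) — repeating every 2. The shifts repeat in a cycle of length 2: positions 0,1,… shift by +10, +4, then the pattern repeats.
On biscuit: b+10=l, i+4=m, s+10=c, c+4=g, u+10=e, i+4=m, t+10=d.

lmcgemd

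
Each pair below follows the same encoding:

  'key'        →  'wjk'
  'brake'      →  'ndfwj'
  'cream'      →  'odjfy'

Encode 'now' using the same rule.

zti

The shift depends on letter class: consonant k→w is +12, but vowel e→j is +5. Two shifts are in play — +5 for a/e/i/o/u, +12 for every other letter.
For now: n(cons)+12=z, o(vowel)+5=t, w(cons)+12=i.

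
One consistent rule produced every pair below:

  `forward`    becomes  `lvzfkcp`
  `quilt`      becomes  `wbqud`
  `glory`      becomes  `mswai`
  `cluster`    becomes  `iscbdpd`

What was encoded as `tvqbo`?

noise

In forward: f→l is +6, o→v is +7, r→z is +8, w→f is +9 — the shift increases by 1 each position. Letter i (0-indexed) is shifted by i+6, so successive shifts are 6, 7, 8, ….
Decoding tvqbo: t−6=n, v−7=o, q−8=i, b−9=s, o−10=e.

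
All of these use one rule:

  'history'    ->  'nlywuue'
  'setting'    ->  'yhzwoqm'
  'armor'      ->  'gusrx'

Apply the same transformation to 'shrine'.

Shifts by position in history: pos 0: h→n (+6), pos 1: i→l (+3), pos 2: s→y (+6), pos 3: t→w (+3) — repeating every 2. A repeating key of period 2 is used — shifts +6, +3 over and over.
Applying it to shrine: s+6=y, h+3=k, r+6=x, i+3=l, n+6=t, e+3=h.

ykxlth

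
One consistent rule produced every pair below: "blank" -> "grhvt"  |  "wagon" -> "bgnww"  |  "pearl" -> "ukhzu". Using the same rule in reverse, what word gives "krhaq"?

flash

In blank: b→g is +5, l→r is +6, a→h is +7, n→v is +8 — the shift increases by 1 each position. Each letter shifts forward by (position + 5), i.e. 5, 6, 7, … — the shift grows by one for each successive letter.
Reversing it on krhaq: k−5=f, r−6=l, h−7=a, a−8=s, q−9=h.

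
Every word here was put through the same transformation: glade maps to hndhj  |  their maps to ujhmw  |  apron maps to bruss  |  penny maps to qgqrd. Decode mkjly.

light

In glade: g→h is +1, l→n is +2, a→d is +3, d→h is +4 — the shift increases by 1 each position. Letter i (0-indexed) is shifted by i+1, so successive shifts are 1, 2, 3, ….
Reversing it on mkjly: m−1=l, k−2=i, j−3=g, l−4=h, y−5=t.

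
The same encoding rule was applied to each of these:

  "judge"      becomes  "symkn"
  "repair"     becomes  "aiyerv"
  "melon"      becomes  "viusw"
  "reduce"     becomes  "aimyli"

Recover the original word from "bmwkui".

Shifts by position in judge: pos 0: j→s (+9), pos 1: u→y (+4), pos 2: d→m (+9), pos 3: g→k (+4) — repeating every 2. The shifts repeat in a cycle of length 2: positions 0,1,… shift by +9, +4, then the pattern repeats.
Reversing it on bmwkui: b−9=s, m−4=i, w−9=n, k−4=g, u−9=l, i−4=e.

single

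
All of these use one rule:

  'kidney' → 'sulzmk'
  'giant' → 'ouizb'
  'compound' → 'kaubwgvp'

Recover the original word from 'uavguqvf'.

Shifts by position in kidney: pos 0: k→s (+8), pos 1: i→u (+12), pos 2: d→l (+8), pos 3: n→z (+12) — repeating every 2. The shifts repeat in a cycle of length 2: positions 0,1,… shift by +8, +12, then the pattern repeats.
Undoing it on uavguqvf: u−8=m, a−12=o, v−8=n, g−12=u, u−8=m, q−12=e, v−8=n, f−12=t.

monument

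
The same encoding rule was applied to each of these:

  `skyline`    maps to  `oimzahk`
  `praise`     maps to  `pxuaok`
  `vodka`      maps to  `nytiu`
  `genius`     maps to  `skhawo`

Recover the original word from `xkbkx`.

s(18)→o(14) and k(10)→i(8) fit y≡17x+20 (mod 26); the inverse of 17 mod 26 is 23. Treating letters as 0–25, the rule is x ↦ 17x + 20 (mod 26).
Reversing it on xkbkx: x(23)→23·(23−20)≡17=r; k(10)→23·(10−20)≡4=e; b(1)→23·(1−20)≡5=f; k(10)→23·(10−20)≡4=e; x(23)→23·(23−20)≡17=r (all mod 26).

refer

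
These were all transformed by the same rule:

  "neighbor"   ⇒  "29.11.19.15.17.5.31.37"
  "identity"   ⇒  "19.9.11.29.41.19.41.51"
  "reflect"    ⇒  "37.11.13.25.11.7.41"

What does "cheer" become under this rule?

7.17.11.11.37

The formula is n = 2×(alphabet index, a=1) + 1.
On cheer: c=3→7, h=8→17, e=5→11, e=5→11, r=18→37.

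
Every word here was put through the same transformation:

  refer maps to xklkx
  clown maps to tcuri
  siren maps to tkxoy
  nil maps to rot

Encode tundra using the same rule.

The output letters match the input read backwards, each shifted +6: refer reversed is refer. Read the word backwards and shift each letter +6.
Applying it to tundra: reverse → ardnut; then shift: a+6=g, r+6=x, d+6=j, n+6=t, u+6=a, t+6=z.

gxjtaz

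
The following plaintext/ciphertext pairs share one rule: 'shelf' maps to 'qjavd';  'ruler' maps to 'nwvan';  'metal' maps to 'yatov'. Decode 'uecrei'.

s(18)→q(16) and h(7)→j(9) fit y≡3x+14 (mod 26); the inverse of 3 mod 26 is 9. Treating letters as 0–25, the rule is x ↦ 3x + 14 (mod 26).
Undoing it on uecrei: u(20)→9·(20−14)≡2=c; e(4)→9·(4−14)≡14=o; c(2)→9·(2−14)≡22=w; r(17)→9·(17−14)≡1=b; e(4)→9·(4−14)≡14=o; i(8)→9·(8−14)≡24=y (all mod 26).

cowboy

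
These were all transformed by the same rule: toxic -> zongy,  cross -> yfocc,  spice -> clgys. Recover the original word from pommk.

foggy

t(19)→z(25) and o(14)→o(14) fit y≡23x+4 (mod 26); the inverse of 23 mod 26 is 17. This is an affine cipher: with a=0,…,z=25, each position x becomes (23x+4) mod 26.
Decoding pommk: p(15)→17·(15−4)≡5=f; o(14)→17·(14−4)≡14=o; m(12)→17·(12−4)≡6=g; m(12)→17·(12−4)≡6=g; k(10)→17·(10−4)≡24=y (all mod 26).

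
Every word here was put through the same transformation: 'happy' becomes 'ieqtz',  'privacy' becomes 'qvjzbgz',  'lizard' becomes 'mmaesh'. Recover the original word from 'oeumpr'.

nation

Shifts by position in happy: pos 0: h→i (+1), pos 1: a→e (+4), pos 2: p→q (+1), pos 3: p→t (+4) — repeating every 2. It's a Vigenère-style cipher with numeric key [1,4]: position i shifts by key[i mod 2].
Decoding oeumpr: o−1=n, e−4=a, u−1=t, m−4=i, p−1=o, r−4=n.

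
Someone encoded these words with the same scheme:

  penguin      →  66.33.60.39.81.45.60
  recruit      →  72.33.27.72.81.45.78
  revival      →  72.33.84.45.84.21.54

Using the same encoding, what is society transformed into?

p(#16)→66 and e(#5)→33: differences scale by 3, so n = 3·pos + 18. With a=1..z=26, the number is 3·pos + 18.
On society: s=19→75, o=15→63, c=3→27, i=9→45, e=5→33, t=20→78, y=25→93.

75.63.27.45.33.78.93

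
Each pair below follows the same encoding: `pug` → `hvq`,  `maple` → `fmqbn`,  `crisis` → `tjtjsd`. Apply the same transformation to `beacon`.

opdbfc

The output letters match the input read backwards, each shifted +1: pug reversed is gup. Read the word backwards and shift each letter +1.
On beacon: reverse → nocaeb; then shift: n+1=o, o+1=p, c+1=d, a+1=b, e+1=f, b+1=c.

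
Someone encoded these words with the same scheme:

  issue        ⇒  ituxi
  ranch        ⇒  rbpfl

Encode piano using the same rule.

The shift increases by 1 at each position, starting from +0: 0, 1, 2, ….
For piano: p+0=p, i+1=j, a+2=c, n+3=q, o+4=s.

pjcqs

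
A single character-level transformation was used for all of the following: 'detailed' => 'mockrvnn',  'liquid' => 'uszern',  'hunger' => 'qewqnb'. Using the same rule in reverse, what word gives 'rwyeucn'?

impulse

Shifts by position in detailed: pos 0: d→m (+9), pos 1: e→o (+10), pos 2: t→c (+9), pos 3: a→k (+10) — repeating every 2. The shifts repeat in a cycle of length 2: positions 0,1,… shift by +9, +10, then the pattern repeats.
Decoding rwyeucn: r−9=i, w−10=m, y−9=p, e−10=u, u−9=l, c−10=s, n−9=e.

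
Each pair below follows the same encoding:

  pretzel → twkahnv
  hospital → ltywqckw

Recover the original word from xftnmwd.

In pretzel: p→t is +4, r→w is +5, e→k is +6, t→a is +7 — the shift increases by 1 each position. Each letter shifts forward by (position + 4), i.e. 4, 5, 6, … — the shift grows by one for each successive letter.
Reversing it on xftnmwd: x−4=t, f−5=a, t−6=n, n−7=g, m−8=e, w−9=n, d−10=t.

tangent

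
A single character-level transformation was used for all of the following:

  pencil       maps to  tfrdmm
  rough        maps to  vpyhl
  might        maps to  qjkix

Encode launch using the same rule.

pbyogi

Shifts by position in pencil: pos 0: p→t (+4), pos 1: e→f (+1), pos 2: n→r (+4), pos 3: c→d (+1) — repeating every 2. The shifts repeat in a cycle of length 2: positions 0,1,… shift by +4, +1, then the pattern repeats.
On launch: l+4=p, a+1=b, u+4=y, n+1=o, c+4=g, h+1=i.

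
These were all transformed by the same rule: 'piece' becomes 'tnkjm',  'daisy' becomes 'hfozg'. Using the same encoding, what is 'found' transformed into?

Letter i (0-indexed) is shifted by i+4, so successive shifts are 4, 5, 6, ….
Applying it to found: f+4=j, o+5=t, u+6=a, n+7=u, d+8=l.

jtaul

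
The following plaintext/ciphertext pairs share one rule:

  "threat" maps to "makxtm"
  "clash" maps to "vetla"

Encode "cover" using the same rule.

vhoxk

Compare letters: t→m is +19, h→a is +19, r→k is +19 — a constant shift. Every letter moves 19 places later in the alphabet, wrapping around z→a.
For cover: c+19=v, o+19=h, v+19=o, e+19=x, r+19=k.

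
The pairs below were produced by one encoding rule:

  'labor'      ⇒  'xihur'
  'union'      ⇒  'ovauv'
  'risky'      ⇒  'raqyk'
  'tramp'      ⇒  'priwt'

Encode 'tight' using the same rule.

pacbp

l(11)→x(23) and a(0)→i(8) fit y≡25x+8 (mod 26); the inverse of 25 mod 26 is 25. Each letter's alphabet position (a=0..z=25) is mapped through 25·x+8 mod 26 — an affine cipher.
Applying it to tight: t(19)→25·19+8≡15=p; i(8)→25·8+8≡0=a; g(6)→25·6+8≡2=c; h(7)→25·7+8≡1=b; t(19)→25·19+8≡15=p (all mod 26).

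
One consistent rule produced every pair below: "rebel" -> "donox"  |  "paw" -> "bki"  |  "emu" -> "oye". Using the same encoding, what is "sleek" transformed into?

The shift depends on letter class: consonant r→d is +12, but vowel e→o is +10. The rule splits by letter class: vowels +10, consonants +12.
Applying it to sleek: s(cons)+12=e, l(cons)+12=x, e(vowel)+10=o, e(vowel)+10=o, k(cons)+12=w.

exoow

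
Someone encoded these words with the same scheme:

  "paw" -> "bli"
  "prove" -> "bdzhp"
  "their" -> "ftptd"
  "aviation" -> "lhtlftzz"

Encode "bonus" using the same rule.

nzzfe

The shift depends on letter class: consonant p→b is +12, but vowel a→l is +11. The rule splits by letter class: vowels +11, consonants +12.
For bonus: b(cons)+12=n, o(vowel)+11=z, n(cons)+12=z, u(vowel)+11=f, s(cons)+12=e.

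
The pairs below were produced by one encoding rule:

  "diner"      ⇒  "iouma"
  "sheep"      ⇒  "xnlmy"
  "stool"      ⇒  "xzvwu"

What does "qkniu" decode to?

In diner: d→i is +5, i→o is +6, n→u is +7, e→m is +8 — the shift increases by 1 each position. Letter i (0-indexed) is shifted by i+5, so successive shifts are 5, 6, 7, ….
Decoding qkniu: q−5=l, k−6=e, n−7=g, i−8=a, u−9=l.

legal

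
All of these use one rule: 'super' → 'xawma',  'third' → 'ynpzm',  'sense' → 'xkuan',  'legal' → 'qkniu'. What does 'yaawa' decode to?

tutor

In super: s→x is +5, u→a is +6, p→w is +7, e→m is +8 — the shift increases by 1 each position. Letter i (0-indexed) is shifted by i+5, so successive shifts are 5, 6, 7, ….
Reversing it on yaawa: y−5=t, a−6=u, a−7=t, w−8=o, a−9=r.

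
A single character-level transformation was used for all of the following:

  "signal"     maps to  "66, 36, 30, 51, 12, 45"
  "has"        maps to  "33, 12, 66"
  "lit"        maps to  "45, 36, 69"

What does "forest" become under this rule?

27, 54, 63, 24, 66, 69

s(#19)→66 and i(#9)→36: differences scale by 3, so n = 3·pos + 9. The formula is n = 3×(alphabet index, a=1) + 9.
Applying it to forest: f=6→27, o=15→54, r=18→63, e=5→24, s=19→66, t=20→69.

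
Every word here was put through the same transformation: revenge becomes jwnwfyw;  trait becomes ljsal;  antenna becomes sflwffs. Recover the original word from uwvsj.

cedar

Compare letters: r→j is +18, e→w is +18, v→n is +18 — a constant shift. Each letter is shifted forward by 18 in the alphabet (a Caesar shift of +18).
Undoing it on uwvsj: u−18=c, w−18=e, v−18=d, s−18=a, j−18=r.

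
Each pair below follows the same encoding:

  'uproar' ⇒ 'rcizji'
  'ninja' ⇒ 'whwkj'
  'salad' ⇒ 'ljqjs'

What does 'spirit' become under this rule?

lchiho

u(20)→r(17) and p(15)→c(2) fit y≡3x+9 (mod 26); the inverse of 3 mod 26 is 9. Each letter's alphabet position (a=0..z=25) is mapped through 3·x+9 mod 26 — an affine cipher.
For spirit: s(18)→3·18+9≡11=l; p(15)→3·15+9≡2=c; i(8)→3·8+9≡7=h; r(17)→3·17+9≡8=i; i(8)→3·8+9≡7=h; t(19)→3·19+9≡14=o (all mod 26).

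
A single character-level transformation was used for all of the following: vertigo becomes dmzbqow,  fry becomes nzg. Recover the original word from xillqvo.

padding

Compare letters: v→d is +8, e→m is +8, r→z is +8 — a constant shift. It's a constant shift of +8 (ROT8).
Reversing it on xillqvo: x−8=p, i−8=a, l−8=d, l−8=d, q−8=i, v−8=n, o−8=g.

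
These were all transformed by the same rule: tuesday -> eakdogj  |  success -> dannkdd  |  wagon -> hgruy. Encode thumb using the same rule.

esaxm

The shift depends on letter class: consonant t→e is +11, but vowel u→a is +6. Two shifts are in play — +6 for a/e/i/o/u, +11 for every other letter.
For thumb: t(cons)+11=e, h(cons)+11=s, u(vowel)+6=a, m(cons)+11=x, b(cons)+11=m.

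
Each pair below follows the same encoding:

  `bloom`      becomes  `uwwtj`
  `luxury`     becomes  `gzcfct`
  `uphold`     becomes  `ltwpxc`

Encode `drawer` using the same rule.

zmeizl

The output letters match the input read backwards, each shifted +8: bloom reversed is moolb. Two steps: reverse the string, then apply a Caesar shift of +8.
Applying it to drawer: reverse → reward; then shift: r+8=z, e+8=m, w+8=e, a+8=i, r+8=z, d+8=l.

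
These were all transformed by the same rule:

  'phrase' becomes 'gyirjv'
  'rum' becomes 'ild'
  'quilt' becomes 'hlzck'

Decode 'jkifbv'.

stroke

Compare letters: p→g is +17, h→y is +17, r→i is +17 — a constant shift. Each letter is shifted forward by 17 in the alphabet (a Caesar shift of +17).
Reversing it on jkifbv: j−17=s, k−17=t, i−17=r, f−17=o, b−17=k, v−17=e.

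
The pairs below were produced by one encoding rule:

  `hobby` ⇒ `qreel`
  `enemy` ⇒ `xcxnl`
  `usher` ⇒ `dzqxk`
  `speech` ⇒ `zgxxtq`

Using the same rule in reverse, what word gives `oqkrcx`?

h(7)→q(16) and o(14)→r(17) fit y≡15x+15 (mod 26); the inverse of 15 mod 26 is 7. This is an affine cipher: with a=0,…,z=25, each position x becomes (15x+15) mod 26.
Decoding oqkrcx: o(14)→7·(14−15)≡19=t; q(16)→7·(16−15)≡7=h; k(10)→7·(10−15)≡17=r; r(17)→7·(17−15)≡14=o; c(2)→7·(2−15)≡13=n; x(23)→7·(23−15)≡4=e (all mod 26).

throne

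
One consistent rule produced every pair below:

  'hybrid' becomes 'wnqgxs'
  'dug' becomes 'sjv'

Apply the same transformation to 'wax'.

Compare letters: h→w is +15, y→n is +15, b→q is +15 — a constant shift. Every letter moves 15 places later in the alphabet, wrapping around z→a.
On wax: w+15=l, a+15=p, x+15=m.

lpm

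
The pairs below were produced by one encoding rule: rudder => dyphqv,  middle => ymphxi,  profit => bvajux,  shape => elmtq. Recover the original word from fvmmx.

Shifts by position in rudder: pos 0: r→d (+12), pos 1: u→y (+4), pos 2: d→p (+12), pos 3: d→h (+4) — repeating every 2. It's a Vigenère-style cipher with numeric key [12,4]: position i shifts by key[i mod 2].
Reversing it on fvmmx: f−12=t, v−4=r, m−12=a, m−4=i, x−12=l.

trail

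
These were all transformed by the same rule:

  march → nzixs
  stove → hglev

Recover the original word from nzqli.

major

Each pair mirrors across the alphabet (m↔n, a↔z, r↔i): positions sum to 25. This is the alphabet-reversal cipher (Atbash): a becomes z, b becomes y, etc.
Reversing it on nzqli: n↔m, z↔a, q↔j, l↔o, i↔r.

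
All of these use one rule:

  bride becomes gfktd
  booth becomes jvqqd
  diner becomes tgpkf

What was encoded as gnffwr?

The output letters match the input read backwards, each shifted +2: bride reversed is edirb. Read the word backwards and shift each letter +2.
Reversing it on gnffwr: shift back: g−2=e, n−2=l, f−2=d, f−2=d, w−2=u, r−2=p → elddup; then reverse → puddle.

puddle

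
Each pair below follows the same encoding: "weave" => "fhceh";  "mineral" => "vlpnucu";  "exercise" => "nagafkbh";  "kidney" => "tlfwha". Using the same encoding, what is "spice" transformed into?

The shifts repeat in a cycle of length 3: positions 0,1,… shift by +9, +3, +2, then the pattern repeats.
On spice: s+9=b, p+3=s, i+2=k, c+9=l, e+3=h.

bsklh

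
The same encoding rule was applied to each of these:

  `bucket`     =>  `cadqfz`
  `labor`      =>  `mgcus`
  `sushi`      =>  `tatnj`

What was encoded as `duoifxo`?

concern

Shifts by position in bucket: pos 0: b→c (+1), pos 1: u→a (+6), pos 2: c→d (+1), pos 3: k→q (+6) — repeating every 2. It's a Vigenère-style cipher with numeric key [1,6]: position i shifts by key[i mod 2].
Decoding duoifxo: d−1=c, u−6=o, o−1=n, i−6=c, f−1=e, x−6=r, o−1=n.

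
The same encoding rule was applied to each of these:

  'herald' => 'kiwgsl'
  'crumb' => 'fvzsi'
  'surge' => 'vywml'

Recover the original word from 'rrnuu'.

In herald: h→k is +3, e→i is +4, r→w is +5, a→g is +6 — the shift increases by 1 each position. Letter i (0-indexed) is shifted by i+3, so successive shifts are 3, 4, 5, ….
Undoing it on rrnuu: r−3=o, r−4=n, n−5=i, u−6=o, u−7=n.

onion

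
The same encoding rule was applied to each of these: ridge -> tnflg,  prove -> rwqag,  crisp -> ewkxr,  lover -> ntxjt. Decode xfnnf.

valid

Shifts by position in ridge: pos 0: r→t (+2), pos 1: i→n (+5), pos 2: d→f (+2), pos 3: g→l (+5) — repeating every 2. A repeating key of period 2 is used — shifts +2, +5 over and over.
Decoding xfnnf: x−2=v, f−5=a, n−2=l, n−5=i, f−2=d.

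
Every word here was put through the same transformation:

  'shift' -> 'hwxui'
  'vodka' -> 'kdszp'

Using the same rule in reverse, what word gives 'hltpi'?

sweat

Compare letters: s→h is +15, h→w is +15, i→x is +15 — a constant shift. Each letter is shifted forward by 15 in the alphabet (a Caesar shift of +15).
Undoing it on hltpi: h−15=s, l−15=w, t−15=e, p−15=a, i−15=t.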